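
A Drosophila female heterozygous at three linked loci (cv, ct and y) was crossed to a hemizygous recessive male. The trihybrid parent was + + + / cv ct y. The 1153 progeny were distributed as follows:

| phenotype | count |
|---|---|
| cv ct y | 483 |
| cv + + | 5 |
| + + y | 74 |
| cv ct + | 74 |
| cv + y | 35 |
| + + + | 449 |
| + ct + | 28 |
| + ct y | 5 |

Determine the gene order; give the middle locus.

The two rarest classes, cv + + and + ct y, are the double crossovers. Comparing them with the parentals, only the cv allele has switched, so cv is the middle locus and the order is y – cv – ct.

cv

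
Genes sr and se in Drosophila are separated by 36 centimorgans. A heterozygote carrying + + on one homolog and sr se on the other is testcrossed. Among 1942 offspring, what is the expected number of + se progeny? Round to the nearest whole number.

A map distance of 36 centimorgans corresponds to a recombination frequency of 0.360.
The F1 is + + / sr se, so + se is a recombinant gamete class with expected frequency r/2 = 0.360/2 = 0.1800.
Expected number = 0.1800 × 1942 = 349.56 ≈ 350.

350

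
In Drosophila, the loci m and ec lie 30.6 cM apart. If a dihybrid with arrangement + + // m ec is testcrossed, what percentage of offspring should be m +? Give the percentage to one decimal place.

15.3%

A map distance of 30.6 cM corresponds to a recombination frequency of 0.306.
The F1 is + + / m ec, so m + is a recombinant gamete class with expected frequency r/2 = 0.306/2 = 0.1530.
That is 0.1530 = 15.3% of the progeny.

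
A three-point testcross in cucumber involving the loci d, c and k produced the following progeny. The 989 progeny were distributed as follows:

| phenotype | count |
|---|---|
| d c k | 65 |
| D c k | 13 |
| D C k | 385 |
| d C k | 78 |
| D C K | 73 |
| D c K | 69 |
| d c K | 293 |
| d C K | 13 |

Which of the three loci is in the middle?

The two most frequent reciprocal classes, d c K and D C k, are the parental types, so the F1 was d c K / D C k.
The two rarest classes, d C K and D c k, are the double crossovers. Comparing them with the parentals, only the c allele has switched, so c is the middle locus and the order is d – c – k.

c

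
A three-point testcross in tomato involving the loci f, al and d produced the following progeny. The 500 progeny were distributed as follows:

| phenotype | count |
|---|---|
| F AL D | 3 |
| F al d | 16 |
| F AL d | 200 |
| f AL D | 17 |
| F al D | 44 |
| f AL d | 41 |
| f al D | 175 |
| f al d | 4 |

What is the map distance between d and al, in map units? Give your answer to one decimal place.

The two most frequent reciprocal classes, f al D and F AL d, are the parental types, so the F1 was f al D / F AL d.
The two rarest classes, f al d and F AL D, are the double crossovers. Comparing them with the parentals, only the d allele has switched, so d is the middle locus and the order is f – d – al.
Crossovers in the d–al interval produce the single-crossover classes f AL D and F al d (17 + 16 = 33) plus the double crossovers (7).
RF(d–al) = (33 + 7) / 500 = 40/500 = 0.0800 → 8.0 map units.

8.0 map units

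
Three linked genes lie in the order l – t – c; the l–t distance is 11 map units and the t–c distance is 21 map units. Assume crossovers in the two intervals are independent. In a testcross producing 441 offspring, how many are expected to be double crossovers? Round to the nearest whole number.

Map distances give recombination frequencies of 0.110 and 0.210 for the two intervals.
With no interference, expected double-crossover frequency = 0.110 × 0.210 = 0.02310.
Expected number = 0.02310 × 441 = 10.19 ≈ 10.

10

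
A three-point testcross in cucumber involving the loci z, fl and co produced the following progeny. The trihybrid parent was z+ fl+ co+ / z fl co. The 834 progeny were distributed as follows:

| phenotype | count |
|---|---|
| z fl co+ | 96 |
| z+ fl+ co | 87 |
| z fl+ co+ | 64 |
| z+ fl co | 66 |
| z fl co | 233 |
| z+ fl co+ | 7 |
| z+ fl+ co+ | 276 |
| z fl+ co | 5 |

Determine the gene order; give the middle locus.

The two rarest classes, z+ fl co+ and z fl+ co, are the double crossovers. Comparing them with the parentals, only the fl allele has switched, so fl is the middle locus and the order is z – fl – co.

fl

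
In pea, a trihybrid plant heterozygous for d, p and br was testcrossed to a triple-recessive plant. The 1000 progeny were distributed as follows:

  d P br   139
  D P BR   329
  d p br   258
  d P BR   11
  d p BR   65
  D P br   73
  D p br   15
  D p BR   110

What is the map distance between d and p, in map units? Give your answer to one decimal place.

27.5 map units

The two most frequent reciprocal classes, d p br and D P BR, are the parental types, so the F1 was d p br / D P BR.
The two rarest classes, D p br and d P BR, are the double crossovers. Comparing them with the parentals, only the d allele has switched, so d is the middle locus and the order is br – d – p.
Crossovers in the d–p interval produce the single-crossover classes d P br and D p BR (139 + 110 = 249) plus the double crossovers (26).
RF(d–p) = (249 + 26) / 1000 = 275/1000 = 0.2750 → 27.5 map units.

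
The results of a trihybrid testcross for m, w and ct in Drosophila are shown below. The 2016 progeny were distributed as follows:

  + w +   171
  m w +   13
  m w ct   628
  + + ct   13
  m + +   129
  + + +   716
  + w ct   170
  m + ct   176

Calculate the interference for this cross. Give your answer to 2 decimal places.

The two most frequent reciprocal classes, + + + and m w ct, are the parental types, so the F1 was + + + / m w ct.
The two rarest classes, + + ct and m w +, are the double crossovers. Comparing them with the parentals, only the ct allele has switched, so ct is the middle locus and the order is w – ct – m.
w–ct: (347 + 26)/2016 = 0.1850; ct–m: (299 + 26)/2016 = 0.1612.
Expected DCO frequency = 0.1850 × 0.1612 ≈ 0.02982; observed = 26/2016 ≈ 0.01290.
Coefficient of coincidence = 0.01290/0.02982 ≈ 0.43; interference = 1 − 0.43 = 0.57.

0.57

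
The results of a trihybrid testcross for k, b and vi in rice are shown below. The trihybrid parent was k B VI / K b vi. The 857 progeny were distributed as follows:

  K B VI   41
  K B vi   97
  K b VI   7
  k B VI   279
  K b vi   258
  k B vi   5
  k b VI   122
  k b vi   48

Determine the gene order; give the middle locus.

vi

The two rarest classes, k B vi and K b VI, are the double crossovers. Comparing them with the parentals, only the vi allele has switched, so vi is the middle locus and the order is k – vi – b.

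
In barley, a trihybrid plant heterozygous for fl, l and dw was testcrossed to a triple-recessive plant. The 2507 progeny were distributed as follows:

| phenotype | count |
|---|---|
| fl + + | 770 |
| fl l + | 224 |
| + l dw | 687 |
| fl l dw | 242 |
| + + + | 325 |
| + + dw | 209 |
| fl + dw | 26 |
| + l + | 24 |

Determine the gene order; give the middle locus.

dw

The two most frequent reciprocal classes, + l dw and fl + +, are the parental types, so the F1 was + l dw / fl + +.
The two rarest classes, + l + and fl + dw, are the double crossovers. Comparing them with the parentals, only the dw allele has switched, so dw is the middle locus and the order is l – dw – fl.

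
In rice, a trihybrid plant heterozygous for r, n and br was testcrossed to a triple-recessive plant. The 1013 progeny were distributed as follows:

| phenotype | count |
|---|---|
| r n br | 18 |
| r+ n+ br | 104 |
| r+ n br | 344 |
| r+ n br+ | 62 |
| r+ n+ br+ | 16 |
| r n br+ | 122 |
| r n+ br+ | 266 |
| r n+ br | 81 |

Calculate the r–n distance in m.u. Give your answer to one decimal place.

The two most frequent reciprocal classes, r+ n br and r n+ br+, are the parental types, so the F1 was r+ n br / r n+ br+.
The two rarest classes, r n br and r+ n+ br+, are the double crossovers. Comparing them with the parentals, only the r allele has switched, so r is the middle locus and the order is br – r – n.
Crossovers in the r–n interval produce the single-crossover classes r+ n+ br and r n br+ (104 + 122 = 226) plus the double crossovers (34).
RF(r–n) = (226 + 34) / 1013 = 260/1013 = 0.2567 → 25.7 m.u.

25.7 m.u.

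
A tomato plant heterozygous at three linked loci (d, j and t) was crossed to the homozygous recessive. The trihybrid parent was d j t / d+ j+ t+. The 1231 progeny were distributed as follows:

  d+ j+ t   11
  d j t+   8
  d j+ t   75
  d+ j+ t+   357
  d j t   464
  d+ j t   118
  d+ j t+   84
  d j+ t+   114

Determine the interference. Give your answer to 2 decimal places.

0.48

The two rarest classes, d j t+ and d+ j+ t, are the double crossovers. Comparing them with the parentals, only the t allele has switched, so t is the middle locus and the order is j – t – d.
j–t: (159 + 19)/1231 = 0.1446; t–d: (232 + 19)/1231 = 0.2039.
Expected DCO frequency = 0.1446 × 0.2039 ≈ 0.02948; observed = 19/1231 ≈ 0.01543.
Coefficient of coincidence = 0.01543/0.02948 ≈ 0.52; interference = 1 − 0.52 = 0.48.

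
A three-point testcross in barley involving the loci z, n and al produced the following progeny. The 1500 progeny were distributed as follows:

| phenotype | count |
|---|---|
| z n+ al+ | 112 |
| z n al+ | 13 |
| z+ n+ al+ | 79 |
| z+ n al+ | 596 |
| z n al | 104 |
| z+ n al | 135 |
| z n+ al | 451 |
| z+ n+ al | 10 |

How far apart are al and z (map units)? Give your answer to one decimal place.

18.0 map units

The two most frequent reciprocal classes, z+ n al+ and z n+ al, are the parental types, so the F1 was z+ n al+ / z n+ al.
The two rarest classes, z n al+ and z+ n+ al, are the double crossovers. Comparing them with the parentals, only the z allele has switched, so z is the middle locus and the order is al – z – n.
Crossovers in the al–z interval produce the single-crossover classes z+ n al and z n+ al+ (135 + 112 = 247) plus the double crossovers (23).
RF(al–z) = (247 + 23) / 1500 = 270/1500 = 0.1800 → 18.0 map units.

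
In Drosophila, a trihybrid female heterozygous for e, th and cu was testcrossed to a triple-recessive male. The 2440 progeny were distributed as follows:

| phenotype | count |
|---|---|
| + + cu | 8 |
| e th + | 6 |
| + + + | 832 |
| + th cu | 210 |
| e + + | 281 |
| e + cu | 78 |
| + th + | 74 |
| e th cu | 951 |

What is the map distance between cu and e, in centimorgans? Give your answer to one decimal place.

The two most frequent reciprocal classes, e th cu and + + +, are the parental types, so the F1 was e th cu / + + +.
The two rarest classes, e th + and + + cu, are the double crossovers. Comparing them with the parentals, only the cu allele has switched, so cu is the middle locus and the order is th – cu – e.
Crossovers in the cu–e interval produce the single-crossover classes + th cu and e + + (210 + 281 = 491) plus the double crossovers (14).
RF(cu–e) = (491 + 14) / 2440 = 505/2440 = 0.2070 → 20.7 centimorgans.

20.7 centimorgans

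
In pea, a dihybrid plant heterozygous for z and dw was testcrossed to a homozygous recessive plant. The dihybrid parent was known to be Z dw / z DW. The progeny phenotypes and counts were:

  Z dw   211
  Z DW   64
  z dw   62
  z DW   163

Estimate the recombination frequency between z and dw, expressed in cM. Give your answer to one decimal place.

The recombinant classes are Z DW and z dw: 64 + 62 = 126.
Recombination frequency = 126/500 = 0.2520 ≈ 25.2%, i.e. 25.2 cM.

25.2 cM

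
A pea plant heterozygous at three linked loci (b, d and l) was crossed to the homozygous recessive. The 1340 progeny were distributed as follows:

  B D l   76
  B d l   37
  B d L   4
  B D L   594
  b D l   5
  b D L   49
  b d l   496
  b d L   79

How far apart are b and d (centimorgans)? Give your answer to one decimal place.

The two most frequent reciprocal classes, B D L and b d l, are the parental types, so the F1 was B D L / b d l.
The two rarest classes, B d L and b D l, are the double crossovers. Comparing them with the parentals, only the d allele has switched, so d is the middle locus and the order is l – d – b.
Crossovers in the d–b interval produce the single-crossover classes b D L and B d l (49 + 37 = 86) plus the double crossovers (9).
RF(d–b) = (86 + 9) / 1340 = 95/1340 = 0.0709 → 7.1 centimorgans.

7.1 centimorgans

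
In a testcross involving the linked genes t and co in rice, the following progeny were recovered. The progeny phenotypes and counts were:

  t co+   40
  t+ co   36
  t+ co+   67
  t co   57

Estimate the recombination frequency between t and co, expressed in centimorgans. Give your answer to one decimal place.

The two most frequent classes, t+ co+ (67) and t co (57), are the parental types, so the F1 was t+ co+ / t co.
The recombinant classes are t+ co and t co+: 36 + 40 = 76.
Recombination frequency = 76/200 = 0.3800 ≈ 38.0%, i.e. 38.0 centimorgans.

38.0 centimorgans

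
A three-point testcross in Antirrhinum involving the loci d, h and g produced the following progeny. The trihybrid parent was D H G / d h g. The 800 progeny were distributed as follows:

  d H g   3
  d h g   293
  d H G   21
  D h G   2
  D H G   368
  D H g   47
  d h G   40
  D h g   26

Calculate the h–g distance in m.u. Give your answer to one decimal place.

11.5 m.u.

The two rarest classes, D h G and d H g, are the double crossovers. Comparing them with the parentals, only the h allele has switched, so h is the middle locus and the order is g – h – d.
Crossovers in the g–h interval produce the single-crossover classes D H g and d h G (47 + 40 = 87) plus the double crossovers (5).
RF(g–h) = (87 + 5) / 800 = 92/800 = 0.1150 → 11.5 m.u.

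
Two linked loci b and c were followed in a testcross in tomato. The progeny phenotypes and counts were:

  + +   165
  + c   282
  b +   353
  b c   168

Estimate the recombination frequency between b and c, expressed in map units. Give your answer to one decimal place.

34.4 map units

The two most frequent classes, + c (282) and b + (353), are the parental types, so the F1 was + c / b +.
The recombinant classes are + + and b c: 165 + 168 = 333.
Recombination frequency = 333/968 = 0.3440 ≈ 34.4%, i.e. 34.4 map units.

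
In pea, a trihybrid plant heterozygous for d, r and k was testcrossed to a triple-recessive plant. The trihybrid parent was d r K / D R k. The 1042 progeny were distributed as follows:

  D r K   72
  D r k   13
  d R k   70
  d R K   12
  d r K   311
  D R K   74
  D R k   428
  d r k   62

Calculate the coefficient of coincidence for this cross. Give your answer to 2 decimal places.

0.97

The two rarest classes, d R K and D r k, are the double crossovers. Comparing them with the parentals, only the r allele has switched, so r is the middle locus and the order is d – r – k.
d–r: (142 + 25)/1042 = 0.1603; r–k: (136 + 25)/1042 = 0.1545.
Expected DCO frequency = 0.1603 × 0.1545 ≈ 0.02477; observed = 25/1042 ≈ 0.02399.
Coefficient of coincidence = 0.02399/0.02477 ≈ 0.97.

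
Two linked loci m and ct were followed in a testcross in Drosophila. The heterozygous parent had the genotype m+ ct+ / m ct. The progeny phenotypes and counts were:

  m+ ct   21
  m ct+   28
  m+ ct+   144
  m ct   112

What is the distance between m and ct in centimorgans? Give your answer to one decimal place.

16.1 centimorgans

The recombinant classes are m+ ct and m ct+: 21 + 28 = 49.
Recombination frequency = 49/305 = 0.1607 ≈ 16.1%, i.e. 16.1 centimorgans.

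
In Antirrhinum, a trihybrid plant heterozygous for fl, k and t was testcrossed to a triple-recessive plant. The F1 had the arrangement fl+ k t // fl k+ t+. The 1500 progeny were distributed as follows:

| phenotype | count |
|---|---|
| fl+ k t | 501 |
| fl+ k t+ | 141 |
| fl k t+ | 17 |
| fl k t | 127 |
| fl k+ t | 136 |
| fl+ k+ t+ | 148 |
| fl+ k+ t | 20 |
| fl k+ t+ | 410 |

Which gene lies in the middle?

The two rarest classes, fl+ k+ t and fl k t+, are the double crossovers. Comparing them with the parentals, only the k allele has switched, so k is the middle locus and the order is fl – k – t.

k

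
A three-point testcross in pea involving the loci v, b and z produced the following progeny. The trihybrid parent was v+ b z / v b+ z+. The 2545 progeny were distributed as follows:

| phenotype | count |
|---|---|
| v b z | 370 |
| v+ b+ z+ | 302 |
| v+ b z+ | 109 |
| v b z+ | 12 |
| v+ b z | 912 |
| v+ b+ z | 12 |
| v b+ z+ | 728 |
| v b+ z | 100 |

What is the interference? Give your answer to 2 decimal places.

0.62

The two rarest classes, v+ b+ z and v b z+, are the double crossovers. Comparing them with the parentals, only the b allele has switched, so b is the middle locus and the order is z – b – v.
z–b: (209 + 24)/2545 = 0.0916; b–v: (672 + 24)/2545 = 0.2735.
Expected DCO frequency = 0.0916 × 0.2735 ≈ 0.02505; observed = 24/2545 ≈ 0.00943.
Coefficient of coincidence = 0.00943/0.02505 ≈ 0.38; interference = 1 − 0.38 = 0.62.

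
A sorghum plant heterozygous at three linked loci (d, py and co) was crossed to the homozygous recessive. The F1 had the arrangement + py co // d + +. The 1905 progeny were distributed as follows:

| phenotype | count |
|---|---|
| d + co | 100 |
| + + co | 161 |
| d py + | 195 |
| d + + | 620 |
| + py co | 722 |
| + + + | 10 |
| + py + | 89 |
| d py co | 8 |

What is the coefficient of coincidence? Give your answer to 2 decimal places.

The two rarest classes, d py co and + + +, are the double crossovers. Comparing them with the parentals, only the d allele has switched, so d is the middle locus and the order is py – d – co.
py–d: (356 + 18)/1905 = 0.1963; d–co: (189 + 18)/1905 = 0.1087.
Expected DCO frequency = 0.1963 × 0.1087 ≈ 0.02134; observed = 18/1905 ≈ 0.00945.
Coefficient of coincidence = 0.00945/0.02134 ≈ 0.44.

0.44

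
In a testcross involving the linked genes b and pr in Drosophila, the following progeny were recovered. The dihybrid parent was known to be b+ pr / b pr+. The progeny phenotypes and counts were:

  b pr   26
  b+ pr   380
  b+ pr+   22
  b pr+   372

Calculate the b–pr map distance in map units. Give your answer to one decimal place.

The recombinant classes are b+ pr+ and b pr: 22 + 26 = 48.
Recombination frequency = 48/800 = 0.0600 ≈ 6.0%, i.e. 6.0 map units.

6.0 map units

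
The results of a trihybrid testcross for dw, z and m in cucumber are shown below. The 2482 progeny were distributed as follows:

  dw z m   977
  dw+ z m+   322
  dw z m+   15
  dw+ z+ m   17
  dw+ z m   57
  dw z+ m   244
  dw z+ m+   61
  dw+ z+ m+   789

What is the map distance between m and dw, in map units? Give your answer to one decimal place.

The two most frequent reciprocal classes, dw+ z+ m+ and dw z m, are the parental types, so the F1 was dw+ z+ m+ / dw z m.
The two rarest classes, dw+ z+ m and dw z m+, are the double crossovers. Comparing them with the parentals, only the m allele has switched, so m is the middle locus and the order is z – m – dw.
Crossovers in the m–dw interval produce the single-crossover classes dw z+ m+ and dw+ z m (61 + 57 = 118) plus the double crossovers (32).
RF(m–dw) = (118 + 32) / 2482 = 150/2482 = 0.0604 → 6.0 map units.

6.0 map units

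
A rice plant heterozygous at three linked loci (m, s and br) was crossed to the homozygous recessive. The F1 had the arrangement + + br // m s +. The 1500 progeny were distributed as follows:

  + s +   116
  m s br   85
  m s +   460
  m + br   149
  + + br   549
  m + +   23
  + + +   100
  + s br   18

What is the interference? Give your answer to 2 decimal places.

The two rarest classes, + s br and m + +, are the double crossovers. Comparing them with the parentals, only the s allele has switched, so s is the middle locus and the order is m – s – br.
m–s: (265 + 41)/1500 = 0.2040; s–br: (185 + 41)/1500 = 0.1507.
Expected DCO frequency = 0.2040 × 0.1507 ≈ 0.03074; observed = 41/1500 ≈ 0.02733.
Coefficient of coincidence = 0.02733/0.03074 ≈ 0.89; interference = 1 − 0.89 = 0.11.

0.11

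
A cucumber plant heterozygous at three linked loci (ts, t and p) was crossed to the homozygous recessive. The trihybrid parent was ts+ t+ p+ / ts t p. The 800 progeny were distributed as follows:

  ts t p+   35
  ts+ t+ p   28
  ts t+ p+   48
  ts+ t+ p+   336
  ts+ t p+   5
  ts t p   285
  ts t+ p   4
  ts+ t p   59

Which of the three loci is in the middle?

The two rarest classes, ts+ t p+ and ts t+ p, are the double crossovers. Comparing them with the parentals, only the t allele has switched, so t is the middle locus and the order is p – t – ts.

t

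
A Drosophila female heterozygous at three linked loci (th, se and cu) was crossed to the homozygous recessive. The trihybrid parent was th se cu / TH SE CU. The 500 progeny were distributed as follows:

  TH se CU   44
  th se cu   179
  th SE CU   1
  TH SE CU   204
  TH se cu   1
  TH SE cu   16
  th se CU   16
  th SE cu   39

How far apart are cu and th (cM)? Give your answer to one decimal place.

The two rarest classes, TH se cu and th SE CU, are the double crossovers. Comparing them with the parentals, only the th allele has switched, so th is the middle locus and the order is cu – th – se.
Crossovers in the cu–th interval produce the single-crossover classes th se CU and TH SE cu (16 + 16 = 32) plus the double crossovers (2).
RF(cu–th) = (32 + 2) / 500 = 34/500 = 0.0680 → 6.8 cM.

6.8 cM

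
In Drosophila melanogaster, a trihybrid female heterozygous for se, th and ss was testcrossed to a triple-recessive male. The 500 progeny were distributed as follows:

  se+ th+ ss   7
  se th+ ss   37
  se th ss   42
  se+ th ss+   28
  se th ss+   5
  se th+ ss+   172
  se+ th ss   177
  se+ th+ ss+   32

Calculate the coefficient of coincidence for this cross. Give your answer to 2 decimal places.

0.91

The two most frequent reciprocal classes, se th+ ss+ and se+ th ss, are the parental types, so the F1 was se th+ ss+ / se+ th ss.
The two rarest classes, se th ss+ and se+ th+ ss, are the double crossovers. Comparing them with the parentals, only the th allele has switched, so th is the middle locus and the order is ss – th – se.
ss–th: (65 + 12)/500 = 0.1540; th–se: (74 + 12)/500 = 0.1720.
Expected DCO frequency = 0.1540 × 0.1720 ≈ 0.02649; observed = 12/500 ≈ 0.02400.
Coefficient of coincidence = 0.02400/0.02649 ≈ 0.91.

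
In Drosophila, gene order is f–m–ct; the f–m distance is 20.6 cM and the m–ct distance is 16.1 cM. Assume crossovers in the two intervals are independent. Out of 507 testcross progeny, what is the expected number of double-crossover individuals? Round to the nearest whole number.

17

Map distances give recombination frequencies of 0.206 and 0.161 for the two intervals.
With no interference, expected double-crossover frequency = 0.206 × 0.161 = 0.03317.
Expected number = 0.03317 × 507 = 16.82 ≈ 17.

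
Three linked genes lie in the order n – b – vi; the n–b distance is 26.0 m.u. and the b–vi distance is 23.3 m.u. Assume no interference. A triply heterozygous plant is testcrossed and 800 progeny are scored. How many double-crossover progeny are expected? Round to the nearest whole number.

48

Map distances give recombination frequencies of 0.260 and 0.233 for the two intervals.
With no interference, expected double-crossover frequency = 0.260 × 0.233 = 0.06058.
Expected number = 0.06058 × 800 = 48.46 ≈ 48.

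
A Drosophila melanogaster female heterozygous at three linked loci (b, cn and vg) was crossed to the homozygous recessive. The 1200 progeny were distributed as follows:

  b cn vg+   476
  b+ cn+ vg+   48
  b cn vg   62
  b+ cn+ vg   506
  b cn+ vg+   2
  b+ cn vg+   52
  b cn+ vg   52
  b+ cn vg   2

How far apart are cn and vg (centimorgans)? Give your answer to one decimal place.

9.5 centimorgans

The two most frequent reciprocal classes, b cn vg+ and b+ cn+ vg, are the parental types, so the F1 was b cn vg+ / b+ cn+ vg.
The two rarest classes, b cn+ vg+ and b+ cn vg, are the double crossovers. Comparing them with the parentals, only the cn allele has switched, so cn is the middle locus and the order is vg – cn – b.
Crossovers in the vg–cn interval produce the single-crossover classes b cn vg and b+ cn+ vg+ (62 + 48 = 110) plus the double crossovers (4).
RF(vg–cn) = (110 + 4) / 1200 = 114/1200 = 0.0950 → 9.5 centimorgans.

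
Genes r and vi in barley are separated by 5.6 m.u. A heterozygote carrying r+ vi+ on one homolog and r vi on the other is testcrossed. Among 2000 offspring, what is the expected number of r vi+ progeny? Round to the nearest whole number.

A map distance of 5.6 m.u. corresponds to a recombination frequency of 0.056.
The F1 is r+ vi+ / r vi, so r vi+ is a recombinant gamete class with expected frequency r/2 = 0.056/2 = 0.0280.
Expected number = 0.0280 × 2000 = 56.00 ≈ 56.

56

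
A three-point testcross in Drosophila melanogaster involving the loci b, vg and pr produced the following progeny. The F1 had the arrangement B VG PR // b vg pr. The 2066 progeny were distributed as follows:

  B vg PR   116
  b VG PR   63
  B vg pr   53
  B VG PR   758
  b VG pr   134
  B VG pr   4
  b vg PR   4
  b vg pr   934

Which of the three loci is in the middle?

The two rarest classes, B VG pr and b vg PR, are the double crossovers. Comparing them with the parentals, only the pr allele has switched, so pr is the middle locus and the order is b – pr – vg.

pr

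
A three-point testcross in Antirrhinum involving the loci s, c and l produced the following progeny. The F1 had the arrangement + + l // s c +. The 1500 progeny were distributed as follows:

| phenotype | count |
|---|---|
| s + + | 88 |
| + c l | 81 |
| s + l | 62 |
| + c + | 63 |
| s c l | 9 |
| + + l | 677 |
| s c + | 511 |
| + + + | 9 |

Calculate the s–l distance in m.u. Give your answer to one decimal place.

9.5 m.u.

The two rarest classes, + + + and s c l, are the double crossovers. Comparing them with the parentals, only the l allele has switched, so l is the middle locus and the order is s – l – c.
Crossovers in the s–l interval produce the single-crossover classes s + l and + c + (62 + 63 = 125) plus the double crossovers (18).
RF(s–l) = (125 + 18) / 1500 = 143/1500 = 0.0953 → 9.5 m.u.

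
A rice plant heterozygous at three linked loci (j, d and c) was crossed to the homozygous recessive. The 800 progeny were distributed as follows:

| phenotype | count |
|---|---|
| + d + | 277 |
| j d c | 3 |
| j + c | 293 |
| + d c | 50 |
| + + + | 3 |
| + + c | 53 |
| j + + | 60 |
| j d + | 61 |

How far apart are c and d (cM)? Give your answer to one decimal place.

14.5 cM

The two most frequent reciprocal classes, + d + and j + c, are the parental types, so the F1 was + d + / j + c.
The two rarest classes, + + + and j d c, are the double crossovers. Comparing them with the parentals, only the d allele has switched, so d is the middle locus and the order is c – d – j.
Crossovers in the c–d interval produce the single-crossover classes + d c and j + + (50 + 60 = 110) plus the double crossovers (6).
RF(c–d) = (110 + 6) / 800 = 116/800 = 0.1450 → 14.5 cM.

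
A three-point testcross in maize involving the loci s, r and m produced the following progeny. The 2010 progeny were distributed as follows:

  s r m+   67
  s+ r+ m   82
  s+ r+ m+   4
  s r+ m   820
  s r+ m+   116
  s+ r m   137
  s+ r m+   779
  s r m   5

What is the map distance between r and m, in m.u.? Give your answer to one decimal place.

The two most frequent reciprocal classes, s r+ m and s+ r m+, are the parental types, so the F1 was s r+ m / s+ r m+.
The two rarest classes, s r m and s+ r+ m+, are the double crossovers. Comparing them with the parentals, only the r allele has switched, so r is the middle locus and the order is s – r – m.
Crossovers in the r–m interval produce the single-crossover classes s r+ m+ and s+ r m (116 + 137 = 253) plus the double crossovers (9).
RF(r–m) = (253 + 9) / 2010 = 262/2010 = 0.1303 → 13.0 m.u.

13.0 m.u.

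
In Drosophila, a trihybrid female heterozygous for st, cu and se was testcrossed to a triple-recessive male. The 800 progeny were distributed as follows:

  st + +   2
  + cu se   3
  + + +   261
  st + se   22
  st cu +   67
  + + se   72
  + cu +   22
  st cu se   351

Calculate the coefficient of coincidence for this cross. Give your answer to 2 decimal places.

0.57

The two most frequent reciprocal classes, st cu se and + + +, are the parental types, so the F1 was st cu se / + + +.
The two rarest classes, + cu se and st + +, are the double crossovers. Comparing them with the parentals, only the st allele has switched, so st is the middle locus and the order is cu – st – se.
cu–st: (44 + 5)/800 = 0.0612; st–se: (139 + 5)/800 = 0.1800.
Expected DCO frequency = 0.0612 × 0.1800 ≈ 0.01102; observed = 5/800 ≈ 0.00625.
Coefficient of coincidence = 0.00625/0.01102 ≈ 0.57.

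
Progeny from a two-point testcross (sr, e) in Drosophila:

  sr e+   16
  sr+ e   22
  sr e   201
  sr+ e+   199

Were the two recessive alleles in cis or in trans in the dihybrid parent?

The two most frequent classes are sr+ e+ (199) and sr e (201); these are the parental (non-recombinant) types.
So the F1 carried sr+ e+ on one chromosome and sr e on the other — the recessive alleles are on the same chromosome (cis / coupling).

cis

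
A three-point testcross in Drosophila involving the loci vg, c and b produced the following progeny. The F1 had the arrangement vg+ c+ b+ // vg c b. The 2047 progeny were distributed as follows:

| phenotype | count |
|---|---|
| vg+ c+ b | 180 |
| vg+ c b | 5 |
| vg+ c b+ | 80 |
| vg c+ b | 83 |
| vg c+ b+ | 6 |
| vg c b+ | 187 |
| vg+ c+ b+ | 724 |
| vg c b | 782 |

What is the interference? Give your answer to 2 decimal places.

The two rarest classes, vg c+ b+ and vg+ c b, are the double crossovers. Comparing them with the parentals, only the vg allele has switched, so vg is the middle locus and the order is b – vg – c.
b–vg: (367 + 11)/2047 = 0.1847; vg–c: (163 + 11)/2047 = 0.0850.
Expected DCO frequency = 0.1847 × 0.0850 ≈ 0.01570; observed = 11/2047 ≈ 0.00537.
Coefficient of coincidence = 0.00537/0.01570 ≈ 0.34; interference = 1 − 0.34 = 0.66.

0.66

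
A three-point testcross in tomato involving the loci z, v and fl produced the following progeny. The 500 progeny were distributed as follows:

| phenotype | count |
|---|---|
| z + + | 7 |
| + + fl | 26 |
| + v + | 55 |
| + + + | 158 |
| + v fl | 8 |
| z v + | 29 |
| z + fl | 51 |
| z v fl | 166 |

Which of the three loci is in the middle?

z

The two most frequent reciprocal classes, + + + and z v fl, are the parental types, so the F1 was + + + / z v fl.
The two rarest classes, z + + and + v fl, are the double crossovers. Comparing them with the parentals, only the z allele has switched, so z is the middle locus and the order is v – z – fl.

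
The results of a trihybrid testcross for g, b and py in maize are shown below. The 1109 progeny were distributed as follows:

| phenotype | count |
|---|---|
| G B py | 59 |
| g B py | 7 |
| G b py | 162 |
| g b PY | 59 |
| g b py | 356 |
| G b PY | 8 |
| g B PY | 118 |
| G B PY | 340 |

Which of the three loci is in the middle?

b

The two most frequent reciprocal classes, g b py and G B PY, are the parental types, so the F1 was g b py / G B PY.
The two rarest classes, g B py and G b PY, are the double crossovers. Comparing them with the parentals, only the b allele has switched, so b is the middle locus and the order is g – b – py.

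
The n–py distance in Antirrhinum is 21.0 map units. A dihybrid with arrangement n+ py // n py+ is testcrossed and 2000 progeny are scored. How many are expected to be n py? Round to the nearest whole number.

A map distance of 21.0 map units corresponds to a recombination frequency of 0.210.
The F1 is n+ py / n py+, so n py is a recombinant gamete class with expected frequency r/2 = 0.210/2 = 0.1050.
Expected number = 0.1050 × 2000 = 210.00 ≈ 210.

210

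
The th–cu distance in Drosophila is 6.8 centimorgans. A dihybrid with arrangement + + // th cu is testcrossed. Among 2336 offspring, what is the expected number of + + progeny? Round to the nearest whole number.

A map distance of 6.8 centimorgans corresponds to a recombination frequency of 0.068.
The F1 is + + / th cu, so + + is a parental gamete class with expected frequency (1 − r)/2 = 0.932/2 = 0.4660.
Expected number = 0.4660 × 2336 = 1088.58 ≈ 1089.

1089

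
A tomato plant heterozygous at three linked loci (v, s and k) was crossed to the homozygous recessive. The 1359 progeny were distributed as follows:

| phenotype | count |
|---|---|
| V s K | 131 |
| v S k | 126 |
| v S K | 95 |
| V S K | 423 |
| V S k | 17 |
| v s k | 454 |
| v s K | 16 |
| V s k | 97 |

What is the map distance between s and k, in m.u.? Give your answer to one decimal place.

21.3 m.u.

The two most frequent reciprocal classes, v s k and V S K, are the parental types, so the F1 was v s k / V S K.
The two rarest classes, v s K and V S k, are the double crossovers. Comparing them with the parentals, only the k allele has switched, so k is the middle locus and the order is v – k – s.
Crossovers in the k–s interval produce the single-crossover classes v S k and V s K (126 + 131 = 257) plus the double crossovers (33).
RF(k–s) = (257 + 33) / 1359 = 290/1359 = 0.2134 → 21.3 m.u.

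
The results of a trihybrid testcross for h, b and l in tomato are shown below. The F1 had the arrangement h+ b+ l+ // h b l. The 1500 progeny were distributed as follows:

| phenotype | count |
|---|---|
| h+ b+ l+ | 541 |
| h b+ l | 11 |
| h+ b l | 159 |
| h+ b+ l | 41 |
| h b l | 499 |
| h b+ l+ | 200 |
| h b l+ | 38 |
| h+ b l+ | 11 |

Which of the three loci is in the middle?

b

The two rarest classes, h+ b l+ and h b+ l, are the double crossovers. Comparing them with the parentals, only the b allele has switched, so b is the middle locus and the order is h – b – l.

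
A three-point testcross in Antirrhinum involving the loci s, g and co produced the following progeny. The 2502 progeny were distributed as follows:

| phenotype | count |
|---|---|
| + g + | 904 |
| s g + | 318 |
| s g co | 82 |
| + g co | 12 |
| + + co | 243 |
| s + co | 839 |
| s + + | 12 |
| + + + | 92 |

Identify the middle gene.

The two most frequent reciprocal classes, + g + and s + co, are the parental types, so the F1 was + g + / s + co.
The two rarest classes, + g co and s + +, are the double crossovers. Comparing them with the parentals, only the co allele has switched, so co is the middle locus and the order is g – co – s.

co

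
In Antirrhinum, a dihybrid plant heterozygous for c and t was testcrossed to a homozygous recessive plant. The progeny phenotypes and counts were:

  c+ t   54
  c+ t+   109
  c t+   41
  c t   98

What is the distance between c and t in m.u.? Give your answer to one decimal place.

The two most frequent classes, c+ t+ (109) and c t (98), are the parental types, so the F1 was c+ t+ / c t.
The recombinant classes are c+ t and c t+: 54 + 41 = 95.
Recombination frequency = 95/302 = 0.3146 ≈ 31.5%, i.e. 31.5 m.u.

31.5 m.u.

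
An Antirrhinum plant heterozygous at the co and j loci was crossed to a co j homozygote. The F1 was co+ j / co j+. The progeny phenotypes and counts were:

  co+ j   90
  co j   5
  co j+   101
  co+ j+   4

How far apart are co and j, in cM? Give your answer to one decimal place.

4.5 cM

The recombinant classes are co+ j+ and co j: 4 + 5 = 9.
Recombination frequency = 9/200 = 0.0450 ≈ 4.5%, i.e. 4.5 cM.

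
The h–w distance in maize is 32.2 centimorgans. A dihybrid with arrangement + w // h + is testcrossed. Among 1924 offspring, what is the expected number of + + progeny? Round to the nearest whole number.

A map distance of 32.2 centimorgans corresponds to a recombination frequency of 0.322.
The F1 is + w / h +, so + + is a recombinant gamete class with expected frequency r/2 = 0.322/2 = 0.1610.
Expected number = 0.1610 × 1924 = 309.76 ≈ 310.

310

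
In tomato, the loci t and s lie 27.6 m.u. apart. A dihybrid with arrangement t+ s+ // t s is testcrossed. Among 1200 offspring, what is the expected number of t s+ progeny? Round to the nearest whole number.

A map distance of 27.6 m.u. corresponds to a recombination frequency of 0.276.
The F1 is t+ s+ / t s, so t s+ is a recombinant gamete class with expected frequency r/2 = 0.276/2 = 0.1380.
Expected number = 0.1380 × 1200 = 165.60 ≈ 166.

166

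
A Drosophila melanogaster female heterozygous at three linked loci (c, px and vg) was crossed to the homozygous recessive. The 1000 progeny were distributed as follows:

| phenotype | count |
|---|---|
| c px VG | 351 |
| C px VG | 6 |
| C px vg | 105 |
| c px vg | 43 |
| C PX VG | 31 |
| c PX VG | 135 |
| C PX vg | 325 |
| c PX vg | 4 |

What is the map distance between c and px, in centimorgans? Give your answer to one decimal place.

The two most frequent reciprocal classes, c px VG and C PX vg, are the parental types, so the F1 was c px VG / C PX vg.
The two rarest classes, C px VG and c PX vg, are the double crossovers. Comparing them with the parentals, only the c allele has switched, so c is the middle locus and the order is px – c – vg.
Crossovers in the px–c interval produce the single-crossover classes c PX VG and C px vg (135 + 105 = 240) plus the double crossovers (10).
RF(px–c) = (240 + 10) / 1000 = 250/1000 = 0.2500 → 25.0 centimorgans.

25.0 centimorgans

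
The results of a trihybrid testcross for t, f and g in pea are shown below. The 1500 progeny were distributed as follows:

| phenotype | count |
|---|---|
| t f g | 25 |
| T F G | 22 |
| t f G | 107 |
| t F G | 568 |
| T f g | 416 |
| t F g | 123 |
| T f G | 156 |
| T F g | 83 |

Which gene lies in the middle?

The two most frequent reciprocal classes, t F G and T f g, are the parental types, so the F1 was t F G / T f g.
The two rarest classes, T F G and t f g, are the double crossovers. Comparing them with the parentals, only the t allele has switched, so t is the middle locus and the order is f – t – g.

t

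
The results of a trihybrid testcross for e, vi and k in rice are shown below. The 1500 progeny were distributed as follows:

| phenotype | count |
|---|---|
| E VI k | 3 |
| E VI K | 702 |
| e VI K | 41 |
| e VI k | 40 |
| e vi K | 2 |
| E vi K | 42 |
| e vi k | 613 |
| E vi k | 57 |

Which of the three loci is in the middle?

k

The two most frequent reciprocal classes, E VI K and e vi k, are the parental types, so the F1 was E VI K / e vi k.
The two rarest classes, E VI k and e vi K, are the double crossovers. Comparing them with the parentals, only the k allele has switched, so k is the middle locus and the order is e – k – vi.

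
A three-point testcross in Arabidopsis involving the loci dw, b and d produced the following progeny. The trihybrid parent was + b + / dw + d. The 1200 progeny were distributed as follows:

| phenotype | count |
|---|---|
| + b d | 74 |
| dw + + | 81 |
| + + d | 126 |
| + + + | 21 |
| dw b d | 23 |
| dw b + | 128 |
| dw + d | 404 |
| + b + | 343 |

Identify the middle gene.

The two rarest classes, + + + and dw b d, are the double crossovers. Comparing them with the parentals, only the b allele has switched, so b is the middle locus and the order is d – b – dw.

b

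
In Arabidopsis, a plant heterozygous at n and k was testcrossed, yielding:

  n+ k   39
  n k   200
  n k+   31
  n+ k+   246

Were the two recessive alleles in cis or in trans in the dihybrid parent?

cis

The two most frequent classes are n+ k+ (246) and n k (200); these are the parental (non-recombinant) types.
So the F1 carried n+ k+ on one chromosome and n k on the other — the recessive alleles are on the same chromosome (cis / coupling).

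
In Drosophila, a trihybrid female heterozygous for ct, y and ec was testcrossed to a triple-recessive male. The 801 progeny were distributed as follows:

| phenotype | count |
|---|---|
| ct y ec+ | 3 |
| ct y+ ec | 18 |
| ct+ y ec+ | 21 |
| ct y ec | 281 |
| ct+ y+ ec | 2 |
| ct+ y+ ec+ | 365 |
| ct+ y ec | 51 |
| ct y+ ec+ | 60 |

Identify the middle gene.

ec

The two most frequent reciprocal classes, ct y ec and ct+ y+ ec+, are the parental types, so the F1 was ct y ec / ct+ y+ ec+.
The two rarest classes, ct y ec+ and ct+ y+ ec, are the double crossovers. Comparing them with the parentals, only the ec allele has switched, so ec is the middle locus and the order is y – ec – ct.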